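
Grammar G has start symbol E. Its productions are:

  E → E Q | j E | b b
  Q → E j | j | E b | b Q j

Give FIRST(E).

{ b, j }

From E → E Q: add FIRST(E) = { b, j }.
E → j E contributes {j}.
E → b b contributes {b}.
Union: FIRST(E) = { b, j }.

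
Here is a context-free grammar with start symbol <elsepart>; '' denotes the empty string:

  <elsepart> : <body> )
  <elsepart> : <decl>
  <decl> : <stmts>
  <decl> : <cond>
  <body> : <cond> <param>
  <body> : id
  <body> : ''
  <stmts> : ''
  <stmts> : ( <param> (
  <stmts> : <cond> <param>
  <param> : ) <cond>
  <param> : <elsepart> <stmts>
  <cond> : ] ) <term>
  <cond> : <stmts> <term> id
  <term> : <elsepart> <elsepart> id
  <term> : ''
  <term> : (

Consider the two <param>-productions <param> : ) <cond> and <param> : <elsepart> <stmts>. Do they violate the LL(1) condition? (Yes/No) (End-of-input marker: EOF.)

FIRST() <cond>) = { ) } and FIRST(<elsepart> <stmts>) = { (, ), ], id, '' }.
Both contain ), so the two alternatives are not disjoint — LL(1) conflict.

Yes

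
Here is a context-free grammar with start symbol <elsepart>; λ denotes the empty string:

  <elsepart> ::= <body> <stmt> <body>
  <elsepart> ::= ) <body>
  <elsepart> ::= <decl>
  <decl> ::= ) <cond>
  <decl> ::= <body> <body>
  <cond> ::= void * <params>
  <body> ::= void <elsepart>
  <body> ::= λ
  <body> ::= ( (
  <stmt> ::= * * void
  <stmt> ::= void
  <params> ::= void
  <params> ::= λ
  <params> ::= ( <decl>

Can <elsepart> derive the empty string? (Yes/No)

Yes

<elsepart> ::= <decl> and each of <decl> is nullable, so <elsepart> ⇒* λ.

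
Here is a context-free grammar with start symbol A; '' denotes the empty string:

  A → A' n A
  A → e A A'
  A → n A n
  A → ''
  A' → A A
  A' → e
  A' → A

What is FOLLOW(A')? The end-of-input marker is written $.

In A → A' n A: add FIRST(n A) = { n }.
In A → e A A': A' is at the end, add FOLLOW(A) = { $, e, n }.
Union: FOLLOW(A') = { $, e, n }.

{ $, e, n }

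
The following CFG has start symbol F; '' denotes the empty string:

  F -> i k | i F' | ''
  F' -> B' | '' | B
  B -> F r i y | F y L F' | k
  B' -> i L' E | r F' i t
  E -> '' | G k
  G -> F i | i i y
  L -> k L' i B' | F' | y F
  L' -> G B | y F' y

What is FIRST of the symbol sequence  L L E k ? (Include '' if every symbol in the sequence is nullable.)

Add FIRST(L)\{''} = { i, k, r, y }; L is nullable, continue.
Add FIRST(L)\{''} = { i, k, r, y }; L is nullable, continue.
Add FIRST(E)\{''} = { i }; E is nullable, continue.
k is a terminal; add {k} and stop.

{ i, k, r, y }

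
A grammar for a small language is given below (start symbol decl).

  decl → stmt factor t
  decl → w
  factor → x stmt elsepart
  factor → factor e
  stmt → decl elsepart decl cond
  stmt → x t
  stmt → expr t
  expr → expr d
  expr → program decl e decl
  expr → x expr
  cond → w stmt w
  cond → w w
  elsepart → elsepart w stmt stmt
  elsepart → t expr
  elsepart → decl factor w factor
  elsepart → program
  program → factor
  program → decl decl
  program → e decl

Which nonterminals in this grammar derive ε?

{ } (none)

No nonterminal has an empty production or an RHS whose symbols are all nullable.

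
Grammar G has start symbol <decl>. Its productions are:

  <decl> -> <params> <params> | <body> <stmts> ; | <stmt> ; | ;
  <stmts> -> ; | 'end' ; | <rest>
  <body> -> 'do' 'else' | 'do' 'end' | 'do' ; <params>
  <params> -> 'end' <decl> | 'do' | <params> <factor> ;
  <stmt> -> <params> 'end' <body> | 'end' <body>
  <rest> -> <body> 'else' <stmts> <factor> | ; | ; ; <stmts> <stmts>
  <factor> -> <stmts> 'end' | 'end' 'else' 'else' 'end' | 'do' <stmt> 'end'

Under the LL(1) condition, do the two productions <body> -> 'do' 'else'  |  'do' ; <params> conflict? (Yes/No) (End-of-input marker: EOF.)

Yes

FIRST('do' 'else') = { 'do' } and FIRST('do' ; <params>) = { 'do' }.
Both contain 'do', so the two alternatives are not disjoint — LL(1) conflict.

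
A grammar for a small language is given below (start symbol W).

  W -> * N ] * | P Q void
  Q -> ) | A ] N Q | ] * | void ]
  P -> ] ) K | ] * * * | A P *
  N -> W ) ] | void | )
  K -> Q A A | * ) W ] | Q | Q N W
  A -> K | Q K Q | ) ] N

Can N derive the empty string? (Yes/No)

No

No nonterminal in this grammar is nullable.
No production of N has an RHS whose symbols are all nullable, so N is not nullable.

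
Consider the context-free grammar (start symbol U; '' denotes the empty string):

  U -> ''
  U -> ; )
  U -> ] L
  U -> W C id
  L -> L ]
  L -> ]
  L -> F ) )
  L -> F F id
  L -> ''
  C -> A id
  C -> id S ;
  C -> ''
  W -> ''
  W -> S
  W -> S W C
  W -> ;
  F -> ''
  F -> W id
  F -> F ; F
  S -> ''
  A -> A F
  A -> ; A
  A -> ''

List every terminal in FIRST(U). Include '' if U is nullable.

U -> '' contributes ''.
U -> ; ) contributes {;}.
U -> ] L contributes {]}.
From U -> W C id: W, C nullable, take FIRST(W) ∪ FIRST(C) ∪ {id} = { ;, id }.
Union: FIRST(U) = { ;, ], id, '' }.

{ ;, ], id, '' }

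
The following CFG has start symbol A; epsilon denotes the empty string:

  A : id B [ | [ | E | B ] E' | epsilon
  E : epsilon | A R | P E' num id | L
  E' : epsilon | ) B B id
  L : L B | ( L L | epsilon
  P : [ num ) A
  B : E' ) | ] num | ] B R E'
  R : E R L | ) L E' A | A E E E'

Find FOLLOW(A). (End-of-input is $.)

{ $, (, ), [, ], id, num }

A is the start symbol, so $ ∈ FOLLOW(A).
In E : A R: add FIRST(R)\{epsilon} = { (, ), [, ], id }.
  Since R is nullable, also add FOLLOW(E) = { $, (, ), [, ], id, num }.
In P : [ num ) A: A is at the end, add FOLLOW(P) = { ), num }.
In R : ) L E' A: A is at the end, add FOLLOW(R) = { $, (, ), [, ], id, num }.
In R : A E E E': add FIRST(E E E')\{epsilon} = { (, ), [, ], id }.
  Since E E E' is nullable, also add FOLLOW(R) = { $, (, ), [, ], id, num }.
Union: FOLLOW(A) = { $, (, ), [, ], id, num }.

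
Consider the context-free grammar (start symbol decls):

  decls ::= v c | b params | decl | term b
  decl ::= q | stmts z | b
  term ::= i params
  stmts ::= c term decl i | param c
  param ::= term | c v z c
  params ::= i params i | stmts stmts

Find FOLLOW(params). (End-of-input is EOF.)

{ EOF, b, c, i, q }

In decls ::= b params: params is at the end, add FOLLOW(decls) = { EOF }.
In term ::= i params: params is at the end, add FOLLOW(term) = { b, c, i, q }.
In params ::= i params i: add FIRST(i) = { i }.
Union: FOLLOW(params) = { EOF, b, c, i, q }.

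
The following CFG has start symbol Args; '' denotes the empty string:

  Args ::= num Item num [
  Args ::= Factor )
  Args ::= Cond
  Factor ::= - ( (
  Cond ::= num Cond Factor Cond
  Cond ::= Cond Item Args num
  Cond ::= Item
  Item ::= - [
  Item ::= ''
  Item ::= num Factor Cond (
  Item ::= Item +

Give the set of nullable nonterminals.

{ Args, Cond, Item }

Directly nullable (have an ''-production): Item.
Cond ::= Item with every symbol nullable, so Cond is nullable.
Args ::= Cond with every symbol nullable, so Args is nullable.
No other nonterminal has a production whose RHS symbols are all nullable.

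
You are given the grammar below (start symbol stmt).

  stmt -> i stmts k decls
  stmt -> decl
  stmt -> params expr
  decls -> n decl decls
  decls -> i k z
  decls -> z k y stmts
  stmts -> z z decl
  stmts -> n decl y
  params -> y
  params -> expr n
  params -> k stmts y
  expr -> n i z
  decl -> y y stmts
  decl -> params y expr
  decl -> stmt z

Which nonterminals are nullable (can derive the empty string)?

No nonterminal has an empty production or an RHS whose symbols are all nullable.

{ } (none)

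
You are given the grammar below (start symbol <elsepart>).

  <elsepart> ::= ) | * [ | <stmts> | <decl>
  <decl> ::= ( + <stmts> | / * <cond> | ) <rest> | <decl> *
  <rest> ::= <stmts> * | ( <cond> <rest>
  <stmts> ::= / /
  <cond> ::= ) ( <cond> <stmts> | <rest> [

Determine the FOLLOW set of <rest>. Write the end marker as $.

In <decl> ::= ) <rest>: <rest> is at the end, add FOLLOW(<decl>) = { $, * }.
In <rest> ::= ( <cond> <rest>: <rest> is at the end, add FOLLOW(<rest>) = { $, *, [ }.
In <cond> ::= <rest> [: add FIRST([) = { [ }.
Union: FOLLOW(<rest>) = { $, *, [ }.

{ $, *, [ }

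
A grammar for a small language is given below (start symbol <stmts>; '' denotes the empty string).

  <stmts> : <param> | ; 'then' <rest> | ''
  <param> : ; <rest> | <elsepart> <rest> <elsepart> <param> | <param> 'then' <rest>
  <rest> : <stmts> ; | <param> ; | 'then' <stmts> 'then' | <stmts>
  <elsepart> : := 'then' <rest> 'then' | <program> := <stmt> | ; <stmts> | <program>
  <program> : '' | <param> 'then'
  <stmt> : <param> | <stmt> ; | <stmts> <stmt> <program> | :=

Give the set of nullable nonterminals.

{ <elsepart>, <program>, <rest>, <stmts> }

Directly nullable (have an ''-production): <stmts>, <program>.
<elsepart> : <program> with every symbol nullable, so <elsepart> is nullable.
<rest> : <stmts> with every symbol nullable, so <rest> is nullable.
No other nonterminal has a production whose RHS symbols are all nullable.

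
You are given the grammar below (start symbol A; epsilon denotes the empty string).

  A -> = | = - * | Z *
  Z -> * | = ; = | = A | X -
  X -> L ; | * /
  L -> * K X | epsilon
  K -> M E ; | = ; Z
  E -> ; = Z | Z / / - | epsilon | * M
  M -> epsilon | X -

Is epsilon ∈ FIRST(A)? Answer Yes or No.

Nullable nonterminals: E, L, M.
No production of A has an RHS whose symbols are all nullable, so A is not nullable.

No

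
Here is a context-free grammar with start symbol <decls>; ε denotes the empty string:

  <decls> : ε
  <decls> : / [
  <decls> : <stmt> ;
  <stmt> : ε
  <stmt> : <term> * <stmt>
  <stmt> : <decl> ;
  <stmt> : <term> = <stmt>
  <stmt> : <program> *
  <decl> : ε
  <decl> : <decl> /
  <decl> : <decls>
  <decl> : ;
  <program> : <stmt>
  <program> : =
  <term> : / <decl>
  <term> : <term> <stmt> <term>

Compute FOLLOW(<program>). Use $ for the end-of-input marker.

{ * }

In <stmt> : <program> *: add FIRST(*) = { * }.
Union: FOLLOW(<program>) = { * }.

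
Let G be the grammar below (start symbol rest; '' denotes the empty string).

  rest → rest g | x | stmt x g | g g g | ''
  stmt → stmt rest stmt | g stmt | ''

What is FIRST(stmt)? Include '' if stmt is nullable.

From stmt → stmt rest stmt: stmt, rest, stmt nullable, take FIRST(stmt) ∪ FIRST(rest) ∪ FIRST(stmt) = { g, x }; also '' since the whole RHS is nullable.
stmt → g stmt contributes {g}.
stmt → '' contributes ''.
Union: FIRST(stmt) = { g, x, '' }.

{ g, x, '' }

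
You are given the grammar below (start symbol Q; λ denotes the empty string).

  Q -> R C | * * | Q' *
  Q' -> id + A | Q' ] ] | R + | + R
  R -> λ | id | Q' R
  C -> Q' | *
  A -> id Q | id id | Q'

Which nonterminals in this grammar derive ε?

{ R }

Directly nullable (have an λ-production): R.
No other nonterminal has a production whose RHS symbols are all nullable.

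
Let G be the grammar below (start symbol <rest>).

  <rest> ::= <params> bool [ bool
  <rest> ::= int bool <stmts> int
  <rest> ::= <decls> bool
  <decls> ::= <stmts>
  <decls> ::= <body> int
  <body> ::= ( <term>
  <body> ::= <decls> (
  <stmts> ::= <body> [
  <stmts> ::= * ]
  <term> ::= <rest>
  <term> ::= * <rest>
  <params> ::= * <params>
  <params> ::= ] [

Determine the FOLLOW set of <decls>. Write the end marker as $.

{ (, bool }

In <rest> ::= <decls> bool: add FIRST(bool) = { bool }.
In <body> ::= <decls> (: add FIRST(() = { ( }.
Union: FOLLOW(<decls>) = { (, bool }.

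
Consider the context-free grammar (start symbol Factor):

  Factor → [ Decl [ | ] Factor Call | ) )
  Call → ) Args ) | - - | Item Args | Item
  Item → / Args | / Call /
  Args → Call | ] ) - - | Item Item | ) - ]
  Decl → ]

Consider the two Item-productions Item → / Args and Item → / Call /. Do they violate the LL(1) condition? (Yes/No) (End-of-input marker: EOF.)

Yes

FIRST(/ Args) = { / } and FIRST(/ Call /) = { / }.
Both contain /, so the two alternatives are not disjoint — LL(1) conflict.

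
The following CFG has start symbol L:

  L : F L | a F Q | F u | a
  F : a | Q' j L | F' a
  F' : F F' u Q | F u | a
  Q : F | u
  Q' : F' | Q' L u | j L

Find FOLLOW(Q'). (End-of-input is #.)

{ a, j }

In F : Q' j L: add FIRST(j L) = { j }.
In Q' : Q' L u: add FIRST(L u) = { a, j }.
Union: FOLLOW(Q') = { a, j }.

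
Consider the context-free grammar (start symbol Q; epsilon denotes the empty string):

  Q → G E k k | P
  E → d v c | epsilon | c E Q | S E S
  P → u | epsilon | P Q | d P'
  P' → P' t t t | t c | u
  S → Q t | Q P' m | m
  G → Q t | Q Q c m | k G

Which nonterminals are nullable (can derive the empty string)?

Directly nullable (have an epsilon-production): E, P.
Q → P with every symbol nullable, so Q is nullable.
No other nonterminal has a production whose RHS symbols are all nullable.

{ E, P, Q }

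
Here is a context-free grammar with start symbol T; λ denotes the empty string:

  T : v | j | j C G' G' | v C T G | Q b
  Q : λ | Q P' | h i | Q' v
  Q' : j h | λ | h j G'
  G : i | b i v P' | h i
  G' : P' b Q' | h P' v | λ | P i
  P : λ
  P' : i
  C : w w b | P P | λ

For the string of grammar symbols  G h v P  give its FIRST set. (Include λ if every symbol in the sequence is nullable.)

Add FIRST(G) = { b, h, i }; G is not nullable, stop.

{ b, h, i }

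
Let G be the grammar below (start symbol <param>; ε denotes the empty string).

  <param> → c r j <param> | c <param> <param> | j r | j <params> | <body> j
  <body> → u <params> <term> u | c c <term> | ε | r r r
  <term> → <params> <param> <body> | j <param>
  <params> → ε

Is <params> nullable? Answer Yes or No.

Yes

<params> has an ε-production, so <params> ⇒ ε.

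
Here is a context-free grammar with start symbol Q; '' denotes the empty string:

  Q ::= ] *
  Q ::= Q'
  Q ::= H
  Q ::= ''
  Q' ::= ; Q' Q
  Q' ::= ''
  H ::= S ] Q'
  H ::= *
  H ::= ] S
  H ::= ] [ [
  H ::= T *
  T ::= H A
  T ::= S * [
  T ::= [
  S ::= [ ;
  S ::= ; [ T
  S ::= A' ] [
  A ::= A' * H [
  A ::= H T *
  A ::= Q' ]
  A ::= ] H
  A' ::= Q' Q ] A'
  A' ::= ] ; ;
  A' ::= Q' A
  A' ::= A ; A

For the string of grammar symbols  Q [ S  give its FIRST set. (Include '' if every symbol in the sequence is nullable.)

{ *, ;, [, ] }

Add FIRST(Q)\{''} = { *, ;, [, ] }; Q is nullable, continue.
[ is a terminal; add {[} and stop.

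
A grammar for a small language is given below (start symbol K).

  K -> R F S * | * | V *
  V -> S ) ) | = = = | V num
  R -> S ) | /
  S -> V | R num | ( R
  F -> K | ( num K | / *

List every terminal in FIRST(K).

From K -> R F S *: add FIRST(R) = { (, /, = }.
K -> * contributes {*}.
From K -> V *: add FIRST(V) = { (, /, = }.
Union: FIRST(K) = { (, *, /, = }.

{ (, *, /, = }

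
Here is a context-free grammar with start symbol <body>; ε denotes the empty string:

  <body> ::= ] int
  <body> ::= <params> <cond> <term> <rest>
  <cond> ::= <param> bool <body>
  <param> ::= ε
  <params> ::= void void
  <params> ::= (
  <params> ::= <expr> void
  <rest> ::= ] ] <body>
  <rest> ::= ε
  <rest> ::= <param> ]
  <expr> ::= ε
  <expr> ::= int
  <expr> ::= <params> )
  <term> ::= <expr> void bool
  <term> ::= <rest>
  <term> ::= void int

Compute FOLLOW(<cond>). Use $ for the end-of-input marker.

In <body> ::= <params> <cond> <term> <rest>: add FIRST(<term> <rest>)\{ε} = { (, ], int, void }.
  Since <term> <rest> is nullable, also add FOLLOW(<body>) = { $, (, ], int, void }.
Union: FOLLOW(<cond>) = { $, (, ], int, void }.

{ $, (, ], int, void }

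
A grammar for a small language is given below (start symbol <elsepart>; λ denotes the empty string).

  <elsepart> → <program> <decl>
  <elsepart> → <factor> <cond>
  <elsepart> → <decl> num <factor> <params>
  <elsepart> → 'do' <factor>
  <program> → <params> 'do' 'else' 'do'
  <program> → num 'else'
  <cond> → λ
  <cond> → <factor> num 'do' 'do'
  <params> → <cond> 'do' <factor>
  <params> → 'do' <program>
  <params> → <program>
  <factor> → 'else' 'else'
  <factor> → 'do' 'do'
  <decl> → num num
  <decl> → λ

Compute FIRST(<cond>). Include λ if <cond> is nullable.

<cond> → λ contributes λ.
From <cond> → <factor> num 'do' 'do': add FIRST(<factor>) = { 'do', 'else' }.
Union: FIRST(<cond>) = { 'do', 'else', λ }.

{ 'do', 'else', λ }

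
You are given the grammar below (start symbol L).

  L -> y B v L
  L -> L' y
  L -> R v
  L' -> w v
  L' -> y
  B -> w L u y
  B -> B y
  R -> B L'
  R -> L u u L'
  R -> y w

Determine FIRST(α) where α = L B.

Add FIRST(L) = { w, y }; L is not nullable, stop.

{ w, y }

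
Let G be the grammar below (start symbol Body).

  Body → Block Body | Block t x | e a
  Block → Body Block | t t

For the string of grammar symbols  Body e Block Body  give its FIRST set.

Add FIRST(Body) = { e, t }; Body is not nullable, stop.

{ e, t }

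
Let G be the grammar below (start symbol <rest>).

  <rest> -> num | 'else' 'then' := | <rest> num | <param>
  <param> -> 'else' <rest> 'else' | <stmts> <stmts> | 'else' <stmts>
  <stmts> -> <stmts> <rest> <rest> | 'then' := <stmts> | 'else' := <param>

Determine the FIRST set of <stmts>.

From <stmts> -> <stmts> <rest> <rest>: add FIRST(<stmts>) = { 'else', 'then' }.
<stmts> -> 'then' := <stmts> contributes {'then'}.
<stmts> -> 'else' := <param> contributes {'else'}.
Union: FIRST(<stmts>) = { 'else', 'then' }.

{ 'else', 'then' }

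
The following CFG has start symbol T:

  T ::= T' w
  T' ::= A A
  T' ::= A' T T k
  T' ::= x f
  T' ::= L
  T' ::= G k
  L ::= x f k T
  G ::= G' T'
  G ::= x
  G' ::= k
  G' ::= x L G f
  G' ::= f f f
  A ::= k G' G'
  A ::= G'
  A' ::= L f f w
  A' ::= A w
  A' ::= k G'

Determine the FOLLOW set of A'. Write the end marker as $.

{ f, k, x }

In T' ::= A' T T k: add FIRST(T T k) = { f, k, x }.
Union: FOLLOW(A') = { f, k, x }.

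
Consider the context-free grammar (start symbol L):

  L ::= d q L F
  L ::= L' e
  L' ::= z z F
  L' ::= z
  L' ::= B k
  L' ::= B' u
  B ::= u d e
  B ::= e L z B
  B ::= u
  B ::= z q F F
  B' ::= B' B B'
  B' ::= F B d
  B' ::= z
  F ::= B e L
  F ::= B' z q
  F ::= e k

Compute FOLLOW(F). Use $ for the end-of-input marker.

{ $, d, e, k, u, z }

In L ::= d q L F: F is at the end, add FOLLOW(L) = { $, d, e, k, u, z }.
In L' ::= z z F: F is at the end, add FOLLOW(L') = { e }.
In B ::= z q F F: add FIRST(F) = { e, u, z }.
In B ::= z q F F: F is at the end, add FOLLOW(B) = { d, e, k, u, z }.
In B' ::= F B d: add FIRST(B d) = { e, u, z }.
Union: FOLLOW(F) = { $, d, e, k, u, z }.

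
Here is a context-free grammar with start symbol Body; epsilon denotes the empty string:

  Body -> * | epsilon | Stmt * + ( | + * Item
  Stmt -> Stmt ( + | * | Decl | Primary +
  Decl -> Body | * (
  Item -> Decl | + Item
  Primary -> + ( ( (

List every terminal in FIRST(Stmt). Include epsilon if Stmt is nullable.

From Stmt -> Stmt ( +: Stmt nullable, take FIRST(Stmt) ∪ {(} = { (, *, + }.
Stmt -> * contributes {*}.
From Stmt -> Decl: add FIRST(Decl) = { (, *, +, epsilon } (including epsilon since Decl is nullable).
From Stmt -> Primary +: add FIRST(Primary) = { + }.
Union: FIRST(Stmt) = { (, *, +, epsilon }.

{ (, *, +, epsilon }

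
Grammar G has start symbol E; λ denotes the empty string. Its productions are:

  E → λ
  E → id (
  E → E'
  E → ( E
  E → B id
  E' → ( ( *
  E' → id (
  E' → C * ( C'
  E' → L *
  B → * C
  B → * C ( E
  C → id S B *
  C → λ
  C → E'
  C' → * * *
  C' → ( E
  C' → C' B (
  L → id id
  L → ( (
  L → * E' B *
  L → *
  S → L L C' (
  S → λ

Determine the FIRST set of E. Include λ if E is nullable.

{ (, *, id, λ }

E → λ contributes λ.
E → id ( contributes {id}.
From E → E': add FIRST(E') = { (, *, id }.
E → ( E contributes {(}.
From E → B id: add FIRST(B) = { * }.
Union: FIRST(E) = { (, *, id, λ }.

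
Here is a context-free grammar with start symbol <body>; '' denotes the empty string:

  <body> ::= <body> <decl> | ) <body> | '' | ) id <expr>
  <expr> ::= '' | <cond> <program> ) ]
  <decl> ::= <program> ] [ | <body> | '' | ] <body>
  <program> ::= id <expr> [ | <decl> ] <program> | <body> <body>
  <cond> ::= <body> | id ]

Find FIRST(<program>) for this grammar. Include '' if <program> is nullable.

<program> ::= id <expr> [ contributes {id}.
From <program> ::= <decl> ] <program>: <decl> nullable, take FIRST(<decl>) ∪ {]} = { ), ], id }.
From <program> ::= <body> <body>: <body>, <body> nullable, take FIRST(<body>) ∪ FIRST(<body>) = { ), ], id }; also '' since the whole RHS is nullable.
Union: FIRST(<program>) = { ), ], id, '' }.

{ ), ], id, '' }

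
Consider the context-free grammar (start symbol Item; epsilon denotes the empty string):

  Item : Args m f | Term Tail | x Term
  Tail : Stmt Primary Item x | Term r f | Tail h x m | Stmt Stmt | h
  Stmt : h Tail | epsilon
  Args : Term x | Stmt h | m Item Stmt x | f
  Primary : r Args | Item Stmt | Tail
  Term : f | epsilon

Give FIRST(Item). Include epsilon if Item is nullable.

From Item : Args m f: add FIRST(Args) = { f, h, m, x }.
From Item : Term Tail: Term, Tail nullable, take FIRST(Term) ∪ FIRST(Tail) = { f, h, m, r, x }; also epsilon since the whole RHS is nullable.
Item : x Term contributes {x}.
Union: FIRST(Item) = { f, h, m, r, x, epsilon }.

{ f, h, m, r, x, epsilon }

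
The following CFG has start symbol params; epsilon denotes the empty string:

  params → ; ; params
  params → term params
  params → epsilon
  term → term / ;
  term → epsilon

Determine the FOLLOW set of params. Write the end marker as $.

params is the start symbol, so $ ∈ FOLLOW(params).
In params → ; ; params: params is at the end, add FOLLOW(params) = { $ }.
In params → term params: params is at the end, add FOLLOW(params) = { $ }.
Union: FOLLOW(params) = { $ }.

{ $ }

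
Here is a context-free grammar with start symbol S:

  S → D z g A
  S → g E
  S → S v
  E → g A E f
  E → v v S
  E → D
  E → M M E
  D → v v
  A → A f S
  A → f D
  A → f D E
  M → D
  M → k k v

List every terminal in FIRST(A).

From A → A f S: add FIRST(A) = { f }.
A → f D contributes {f}.
A → f D E contributes {f}.
Union: FIRST(A) = { f }.

{ f }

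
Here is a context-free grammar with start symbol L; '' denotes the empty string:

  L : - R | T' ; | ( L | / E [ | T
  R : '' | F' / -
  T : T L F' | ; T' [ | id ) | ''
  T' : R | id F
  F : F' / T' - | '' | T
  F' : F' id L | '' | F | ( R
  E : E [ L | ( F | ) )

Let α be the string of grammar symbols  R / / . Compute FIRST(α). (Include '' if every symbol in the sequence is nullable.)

Add FIRST(R)\{''} = { (, -, /, ;, id }; R is nullable, continue.
/ is a terminal; add {/} and stop.

{ (, -, /, ;, id }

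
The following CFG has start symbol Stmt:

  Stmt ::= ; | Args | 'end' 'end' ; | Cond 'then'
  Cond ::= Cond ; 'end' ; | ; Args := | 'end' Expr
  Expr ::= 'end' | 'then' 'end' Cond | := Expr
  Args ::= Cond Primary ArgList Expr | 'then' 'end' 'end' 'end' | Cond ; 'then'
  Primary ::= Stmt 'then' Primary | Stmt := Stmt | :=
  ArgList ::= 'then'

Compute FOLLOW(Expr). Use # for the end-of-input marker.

In Cond ::= 'end' Expr: Expr is at the end, add FOLLOW(Cond) = { #, 'end', 'then', :=, ; }.
In Expr ::= := Expr: Expr is at the end, add FOLLOW(Expr) = { #, 'end', 'then', :=, ; }.
In Args ::= Cond Primary ArgList Expr: Expr is at the end, add FOLLOW(Args) = { #, 'then', := }.
Union: FOLLOW(Expr) = { #, 'end', 'then', :=, ; }.

{ #, 'end', 'then', :=, ; }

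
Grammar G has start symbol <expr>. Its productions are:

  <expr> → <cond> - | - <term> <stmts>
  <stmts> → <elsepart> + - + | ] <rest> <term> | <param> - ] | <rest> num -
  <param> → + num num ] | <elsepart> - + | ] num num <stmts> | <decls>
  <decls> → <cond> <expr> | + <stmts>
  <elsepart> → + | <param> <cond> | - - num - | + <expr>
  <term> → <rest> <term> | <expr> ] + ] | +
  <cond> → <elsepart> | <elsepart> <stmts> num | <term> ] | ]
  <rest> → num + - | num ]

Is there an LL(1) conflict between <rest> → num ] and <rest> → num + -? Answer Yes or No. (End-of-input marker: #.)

Yes

FIRST(num ]) = { num } and FIRST(num + -) = { num }.
Both contain num, so the two alternatives are not disjoint — LL(1) conflict.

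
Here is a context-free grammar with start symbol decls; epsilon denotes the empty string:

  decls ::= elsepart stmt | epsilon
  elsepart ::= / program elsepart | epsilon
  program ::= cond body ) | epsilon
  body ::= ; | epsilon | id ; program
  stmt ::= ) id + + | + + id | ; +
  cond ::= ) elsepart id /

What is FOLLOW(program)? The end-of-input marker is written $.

{ ), +, /, ;, id }

In elsepart ::= / program elsepart: add FIRST(elsepart)\{epsilon} = { / }.
  Since elsepart is nullable, also add FOLLOW(elsepart) = { ), +, ;, id }.
In body ::= id ; program: program is at the end, add FOLLOW(body) = { ) }.
Union: FOLLOW(program) = { ), +, /, ;, id }.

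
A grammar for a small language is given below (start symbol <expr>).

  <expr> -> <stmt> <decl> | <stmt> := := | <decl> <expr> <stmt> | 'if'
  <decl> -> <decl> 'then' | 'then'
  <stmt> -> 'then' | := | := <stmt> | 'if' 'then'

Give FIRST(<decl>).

From <decl> -> <decl> 'then': add FIRST(<decl>) = { 'then' }.
<decl> -> 'then' contributes {'then'}.
Union: FIRST(<decl>) = { 'then' }.

{ 'then' }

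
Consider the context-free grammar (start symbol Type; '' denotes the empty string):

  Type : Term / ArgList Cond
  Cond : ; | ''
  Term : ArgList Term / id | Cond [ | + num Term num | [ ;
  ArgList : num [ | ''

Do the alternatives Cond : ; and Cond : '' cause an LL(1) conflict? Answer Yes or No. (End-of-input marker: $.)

No

FIRST(;) = { ; } and FIRST('') = { '' }.
The second is nullable but FOLLOW(Cond) = { $, [ } is disjoint from FIRST of the first.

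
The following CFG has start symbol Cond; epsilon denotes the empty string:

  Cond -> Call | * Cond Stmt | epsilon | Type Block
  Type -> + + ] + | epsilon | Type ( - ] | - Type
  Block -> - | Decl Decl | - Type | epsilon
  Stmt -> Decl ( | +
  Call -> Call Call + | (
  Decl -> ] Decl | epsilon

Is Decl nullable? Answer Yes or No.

Decl has an epsilon-production, so Decl ⇒ epsilon.

Yes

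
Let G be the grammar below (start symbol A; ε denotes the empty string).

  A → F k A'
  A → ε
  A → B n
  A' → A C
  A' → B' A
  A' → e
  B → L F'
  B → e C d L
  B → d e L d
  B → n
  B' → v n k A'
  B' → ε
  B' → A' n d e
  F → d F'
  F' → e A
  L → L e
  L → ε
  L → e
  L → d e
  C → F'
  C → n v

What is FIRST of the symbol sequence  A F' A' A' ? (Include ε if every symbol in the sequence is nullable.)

{ d, e, n }

Add FIRST(A)\{ε} = { d, e, n }; A is nullable, continue.
Add FIRST(F') = { e }; F' is not nullable, stop.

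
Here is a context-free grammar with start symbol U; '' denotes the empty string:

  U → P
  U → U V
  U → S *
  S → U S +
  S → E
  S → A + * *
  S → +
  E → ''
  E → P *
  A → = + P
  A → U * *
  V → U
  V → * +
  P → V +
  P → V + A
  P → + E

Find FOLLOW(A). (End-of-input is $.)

In S → A + * *: add FIRST(+ * *) = { + }.
In P → V + A: A is at the end, add FOLLOW(P) = { $, *, +, = }.
Union: FOLLOW(A) = { $, *, +, = }.

{ $, *, +, = }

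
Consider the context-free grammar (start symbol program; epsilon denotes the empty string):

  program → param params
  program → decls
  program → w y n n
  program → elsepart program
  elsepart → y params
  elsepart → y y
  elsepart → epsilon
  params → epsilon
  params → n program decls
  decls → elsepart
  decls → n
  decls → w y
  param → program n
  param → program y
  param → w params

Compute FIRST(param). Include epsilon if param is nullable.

{ n, w, y }

From param → program n: program nullable, take FIRST(program) ∪ {n} = { n, w, y }.
From param → program y: program nullable, take FIRST(program) ∪ {y} = { n, w, y }.
param → w params contributes {w}.
Union: FIRST(param) = { n, w, y }.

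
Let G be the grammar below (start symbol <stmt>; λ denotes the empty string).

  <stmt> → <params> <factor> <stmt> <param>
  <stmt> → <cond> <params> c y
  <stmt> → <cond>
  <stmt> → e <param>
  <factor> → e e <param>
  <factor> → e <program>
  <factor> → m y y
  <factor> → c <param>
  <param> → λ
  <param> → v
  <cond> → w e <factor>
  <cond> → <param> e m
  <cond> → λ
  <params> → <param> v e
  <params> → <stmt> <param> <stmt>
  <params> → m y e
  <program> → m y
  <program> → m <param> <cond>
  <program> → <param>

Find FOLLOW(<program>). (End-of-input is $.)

In <factor> → e <program>: <program> is at the end, add FOLLOW(<factor>) = { $, c, e, m, v, w }.
Union: FOLLOW(<program>) = { $, c, e, m, v, w }.

{ $, c, e, m, v, w }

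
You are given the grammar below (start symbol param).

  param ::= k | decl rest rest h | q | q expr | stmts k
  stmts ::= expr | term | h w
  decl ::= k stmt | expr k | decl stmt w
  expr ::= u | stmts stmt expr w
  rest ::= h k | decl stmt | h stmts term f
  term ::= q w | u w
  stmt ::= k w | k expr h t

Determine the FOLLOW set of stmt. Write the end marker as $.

{ h, k, q, u, w }

In decl ::= k stmt: stmt is at the end, add FOLLOW(decl) = { h, k, q, u }.
In decl ::= decl stmt w: add FIRST(w) = { w }.
In expr ::= stmts stmt expr w: add FIRST(expr w) = { h, q, u }.
In rest ::= decl stmt: stmt is at the end, add FOLLOW(rest) = { h, k, q, u }.
Union: FOLLOW(stmt) = { h, k, q, u, w }.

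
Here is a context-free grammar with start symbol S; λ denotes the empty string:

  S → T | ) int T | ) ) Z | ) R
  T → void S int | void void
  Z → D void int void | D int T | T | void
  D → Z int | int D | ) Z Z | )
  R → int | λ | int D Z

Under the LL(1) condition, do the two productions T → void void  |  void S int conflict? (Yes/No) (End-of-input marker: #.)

Yes

FIRST(void void) = { void } and FIRST(void S int) = { void }.
Both contain void, so the two alternatives are not disjoint — LL(1) conflict.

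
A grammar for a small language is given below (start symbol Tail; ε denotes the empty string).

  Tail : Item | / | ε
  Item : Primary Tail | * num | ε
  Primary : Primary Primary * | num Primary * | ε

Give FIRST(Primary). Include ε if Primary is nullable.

From Primary : Primary Primary *: Primary, Primary nullable, take FIRST(Primary) ∪ FIRST(Primary) ∪ {*} = { *, num }.
Primary : num Primary * contributes {num}.
Primary : ε contributes ε.
Union: FIRST(Primary) = { *, num, ε }.

{ *, num, ε }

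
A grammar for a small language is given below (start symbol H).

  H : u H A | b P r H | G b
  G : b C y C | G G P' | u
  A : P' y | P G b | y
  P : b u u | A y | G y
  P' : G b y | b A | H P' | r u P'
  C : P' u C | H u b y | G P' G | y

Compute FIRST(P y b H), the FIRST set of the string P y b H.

Add FIRST(P) = { b, r, u, y }; P is not nullable, stop.

{ b, r, u, y }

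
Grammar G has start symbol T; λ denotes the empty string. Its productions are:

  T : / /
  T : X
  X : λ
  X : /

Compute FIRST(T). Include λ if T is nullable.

{ /, λ }

T : / / contributes {/}.
From T : X: add FIRST(X) = { /, λ } (including λ since X is nullable).
Union: FIRST(T) = { /, λ }.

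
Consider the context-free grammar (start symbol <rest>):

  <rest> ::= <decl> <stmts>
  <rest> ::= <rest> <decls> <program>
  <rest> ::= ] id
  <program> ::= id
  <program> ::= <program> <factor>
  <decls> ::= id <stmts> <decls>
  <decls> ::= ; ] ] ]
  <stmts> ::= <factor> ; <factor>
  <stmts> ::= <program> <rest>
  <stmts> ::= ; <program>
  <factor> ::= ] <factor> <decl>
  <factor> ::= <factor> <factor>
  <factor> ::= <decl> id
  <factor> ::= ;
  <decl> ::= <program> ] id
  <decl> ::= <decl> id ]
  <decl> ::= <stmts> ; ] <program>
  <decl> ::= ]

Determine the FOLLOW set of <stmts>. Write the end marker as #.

In <rest> ::= <decl> <stmts>: <stmts> is at the end, add FOLLOW(<rest>) = { #, ;, id }.
In <decls> ::= id <stmts> <decls>: add FIRST(<decls>) = { ;, id }.
In <decl> ::= <stmts> ; ] <program>: add FIRST(; ] <program>) = { ; }.
Union: FOLLOW(<stmts>) = { #, ;, id }.

{ #, ;, id }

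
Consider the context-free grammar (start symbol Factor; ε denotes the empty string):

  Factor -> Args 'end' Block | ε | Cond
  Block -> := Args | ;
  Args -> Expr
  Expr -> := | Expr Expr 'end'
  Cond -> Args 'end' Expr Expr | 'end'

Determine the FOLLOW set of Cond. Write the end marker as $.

{ $ }

In Factor -> Cond: Cond is at the end, add FOLLOW(Factor) = { $ }.
Union: FOLLOW(Cond) = { $ }.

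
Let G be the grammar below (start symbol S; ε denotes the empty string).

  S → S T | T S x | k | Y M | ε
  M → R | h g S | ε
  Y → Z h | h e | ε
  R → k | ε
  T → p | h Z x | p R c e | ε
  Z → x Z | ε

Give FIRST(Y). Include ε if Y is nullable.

{ h, x, ε }

From Y → Z h: Z nullable, take FIRST(Z) ∪ {h} = { h, x }.
Y → h e contributes {h}.
Y → ε contributes ε.
Union: FIRST(Y) = { h, x, ε }.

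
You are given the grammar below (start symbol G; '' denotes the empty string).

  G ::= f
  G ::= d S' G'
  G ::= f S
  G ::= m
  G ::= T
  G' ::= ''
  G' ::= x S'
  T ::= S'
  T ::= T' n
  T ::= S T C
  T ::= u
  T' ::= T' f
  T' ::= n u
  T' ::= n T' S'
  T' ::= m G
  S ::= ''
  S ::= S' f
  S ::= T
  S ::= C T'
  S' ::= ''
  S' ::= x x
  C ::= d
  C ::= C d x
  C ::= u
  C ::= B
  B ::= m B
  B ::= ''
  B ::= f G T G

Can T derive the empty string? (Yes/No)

T ::= S' and each of S' is nullable, so T ⇒* ''.

Yes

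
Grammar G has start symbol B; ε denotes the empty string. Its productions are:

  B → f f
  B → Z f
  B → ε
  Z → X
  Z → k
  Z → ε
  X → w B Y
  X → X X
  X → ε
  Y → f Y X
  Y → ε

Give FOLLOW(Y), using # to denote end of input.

{ f, w }

In X → w B Y: Y is at the end, add FOLLOW(X) = { f, w }.
In Y → f Y X: add FIRST(X)\{ε} = { w }.
  Since X is nullable, also add FOLLOW(Y) = { f, w }.
Union: FOLLOW(Y) = { f, w }.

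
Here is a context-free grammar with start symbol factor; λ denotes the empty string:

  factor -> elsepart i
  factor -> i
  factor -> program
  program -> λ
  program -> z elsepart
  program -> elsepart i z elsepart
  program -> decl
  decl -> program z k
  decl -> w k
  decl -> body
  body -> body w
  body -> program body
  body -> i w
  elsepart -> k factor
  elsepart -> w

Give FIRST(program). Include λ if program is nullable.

program -> λ contributes λ.
program -> z elsepart contributes {z}.
From program -> elsepart i z elsepart: add FIRST(elsepart) = { k, w }.
From program -> decl: add FIRST(decl) = { i, k, w, z }.
Union: FIRST(program) = { i, k, w, z, λ }.

{ i, k, w, z, λ }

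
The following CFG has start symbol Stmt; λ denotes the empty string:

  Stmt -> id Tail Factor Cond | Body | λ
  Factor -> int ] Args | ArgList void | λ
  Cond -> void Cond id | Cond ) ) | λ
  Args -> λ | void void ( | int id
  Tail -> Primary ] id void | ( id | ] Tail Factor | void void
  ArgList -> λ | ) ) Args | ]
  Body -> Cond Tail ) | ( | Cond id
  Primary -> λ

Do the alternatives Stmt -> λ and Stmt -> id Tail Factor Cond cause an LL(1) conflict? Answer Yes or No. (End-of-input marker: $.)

No

FIRST(λ) = { λ } and FIRST(id Tail Factor Cond) = { id }.
The first is nullable but FOLLOW(Stmt) = { $ } is disjoint from FIRST of the second.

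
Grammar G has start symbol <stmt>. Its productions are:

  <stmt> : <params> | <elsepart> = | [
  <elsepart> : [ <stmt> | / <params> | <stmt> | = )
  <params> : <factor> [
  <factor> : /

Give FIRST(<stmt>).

From <stmt> : <params>: add FIRST(<params>) = { / }.
From <stmt> : <elsepart> =: add FIRST(<elsepart>) = { /, =, [ }.
<stmt> : [ contributes {[}.
Union: FIRST(<stmt>) = { /, =, [ }.

{ /, =, [ }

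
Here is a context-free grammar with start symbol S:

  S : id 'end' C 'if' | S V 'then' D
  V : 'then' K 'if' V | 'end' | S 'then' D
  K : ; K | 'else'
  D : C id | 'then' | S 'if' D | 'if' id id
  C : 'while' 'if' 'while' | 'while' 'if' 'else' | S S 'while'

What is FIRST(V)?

{ 'end', 'then', id }

V : 'then' K 'if' V contributes {'then'}.
V : 'end' contributes {'end'}.
From V : S 'then' D: add FIRST(S) = { id }.
Union: FIRST(V) = { 'end', 'then', id }.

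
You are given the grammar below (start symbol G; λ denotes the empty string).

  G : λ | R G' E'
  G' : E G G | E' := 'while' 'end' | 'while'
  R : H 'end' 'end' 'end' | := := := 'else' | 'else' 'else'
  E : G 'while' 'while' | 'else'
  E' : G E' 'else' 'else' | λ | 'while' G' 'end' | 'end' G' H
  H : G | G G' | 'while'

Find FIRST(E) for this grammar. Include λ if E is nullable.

From E : G 'while' 'while': G nullable, take FIRST(G) ∪ {'while'} = { 'else', 'end', 'while', := }.
E : 'else' contributes {'else'}.
Union: FIRST(E) = { 'else', 'end', 'while', := }.

{ 'else', 'end', 'while', := }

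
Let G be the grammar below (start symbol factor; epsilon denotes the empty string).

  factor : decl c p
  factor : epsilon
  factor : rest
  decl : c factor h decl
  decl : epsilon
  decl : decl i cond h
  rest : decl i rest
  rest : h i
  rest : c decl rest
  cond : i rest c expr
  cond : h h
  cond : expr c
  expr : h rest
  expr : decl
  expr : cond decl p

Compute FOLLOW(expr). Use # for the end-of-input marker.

In cond : i rest c expr: expr is at the end, add FOLLOW(cond) = { c, h, i, p }.
In cond : expr c: add FIRST(c) = { c }.
Union: FOLLOW(expr) = { c, h, i, p }.

{ c, h, i, p }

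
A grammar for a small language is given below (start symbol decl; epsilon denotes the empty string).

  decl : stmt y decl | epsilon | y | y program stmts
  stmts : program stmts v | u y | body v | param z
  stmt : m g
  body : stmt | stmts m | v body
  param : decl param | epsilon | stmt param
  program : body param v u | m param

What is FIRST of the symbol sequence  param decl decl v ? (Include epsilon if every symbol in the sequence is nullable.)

Add FIRST(param)\{epsilon} = { m, y }; param is nullable, continue.
Add FIRST(decl)\{epsilon} = { m, y }; decl is nullable, continue.
Add FIRST(decl)\{epsilon} = { m, y }; decl is nullable, continue.
v is a terminal; add {v} and stop.

{ m, v, y }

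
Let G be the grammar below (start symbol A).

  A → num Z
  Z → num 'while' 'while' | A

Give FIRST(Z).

Z → num 'while' 'while' contributes {num}.
From Z → A: add FIRST(A) = { num }.
Union: FIRST(Z) = { num }.

{ num }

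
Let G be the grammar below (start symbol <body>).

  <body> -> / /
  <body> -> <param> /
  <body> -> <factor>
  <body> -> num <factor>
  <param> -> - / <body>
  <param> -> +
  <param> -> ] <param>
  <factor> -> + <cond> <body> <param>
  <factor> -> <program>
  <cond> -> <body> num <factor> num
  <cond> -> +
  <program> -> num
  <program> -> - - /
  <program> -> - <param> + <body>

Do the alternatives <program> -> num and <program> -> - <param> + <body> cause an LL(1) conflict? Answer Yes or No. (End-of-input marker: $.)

FIRST(num) = { num } and FIRST(- <param> + <body>) = { - }.
The FIRST sets are disjoint and neither alternative is nullable — no conflict.

No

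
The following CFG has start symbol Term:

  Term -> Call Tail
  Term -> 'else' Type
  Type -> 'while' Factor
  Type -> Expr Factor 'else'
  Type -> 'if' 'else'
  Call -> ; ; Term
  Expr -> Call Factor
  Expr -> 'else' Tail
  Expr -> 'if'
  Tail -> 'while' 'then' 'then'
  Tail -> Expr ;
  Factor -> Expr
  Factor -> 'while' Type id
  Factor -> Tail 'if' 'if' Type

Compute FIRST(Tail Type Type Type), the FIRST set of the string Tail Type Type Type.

Add FIRST(Tail) = { 'else', 'if', 'while', ; }; Tail is not nullable, stop.

{ 'else', 'if', 'while', ; }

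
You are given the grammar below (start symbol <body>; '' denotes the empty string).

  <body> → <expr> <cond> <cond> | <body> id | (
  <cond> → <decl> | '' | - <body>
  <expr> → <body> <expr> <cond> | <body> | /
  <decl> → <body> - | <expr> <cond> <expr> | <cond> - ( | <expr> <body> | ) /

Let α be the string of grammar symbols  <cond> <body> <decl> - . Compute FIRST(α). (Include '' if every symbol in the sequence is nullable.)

Add FIRST(<cond>)\{''} = { (, ), -, / }; <cond> is nullable, continue.
Add FIRST(<body>) = { (, / }; <body> is not nullable, stop.

{ (, ), -, / }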